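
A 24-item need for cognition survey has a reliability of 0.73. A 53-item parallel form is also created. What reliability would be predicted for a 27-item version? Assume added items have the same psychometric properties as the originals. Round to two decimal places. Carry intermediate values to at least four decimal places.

0.75

Only the ratio of lengths matters: n = 27/24 = 1.1250
r_{27} = n·r / (1 + (n − 1)·r) = 0.8213 / 1.0913 ≈ 0.7526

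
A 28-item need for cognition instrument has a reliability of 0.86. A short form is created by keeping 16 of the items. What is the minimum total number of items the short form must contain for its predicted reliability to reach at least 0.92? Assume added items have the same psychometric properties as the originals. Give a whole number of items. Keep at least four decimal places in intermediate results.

53

Short-form reliability: n = 16/28 = 0.5714; r_16 = n·r/(1+(n−1)r) ≈ 0.7783
Length factor from the short form to reach 0.92: n' = 0.92(1 − 0.7783) / [0.7783(1 − 0.92)] ≈ 3.2758
Total items = 3.2758 × 16 = 52.41, rounded up to 53.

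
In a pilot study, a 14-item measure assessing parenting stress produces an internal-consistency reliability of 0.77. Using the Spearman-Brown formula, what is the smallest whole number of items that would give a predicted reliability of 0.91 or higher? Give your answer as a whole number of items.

Spearman-Brown solved for the length factor n:
n = r_target (1 − r_old) / [ r_old (1 − r_target) ]
n = 0.91(1 − 0.77) / [0.77(1 − 0.91)]
  = 0.2093 / 0.0693 = 3.0202
3.0202 × 14 = 42.28 → 43 items

43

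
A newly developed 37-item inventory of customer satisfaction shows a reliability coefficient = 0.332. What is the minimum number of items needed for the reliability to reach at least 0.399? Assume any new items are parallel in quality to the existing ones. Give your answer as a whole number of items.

n = 0.399(1 − 0.332) / [0.332(1 − 0.399)]
  = 0.266532 / 0.199532 = 1.3358
1.3358 × 37 = 49.42 → 50 items

50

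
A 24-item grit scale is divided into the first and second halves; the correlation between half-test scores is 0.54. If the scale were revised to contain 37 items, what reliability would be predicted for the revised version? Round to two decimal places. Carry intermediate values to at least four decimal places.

0.78

Spearman-Brown correction (n = 2): r_full = 2·0.54/(1 + 0.54) = 0.7013
Then adjust to 37 items: n = 37/24 = 1.5417
r_new = n·r_full / (1 + (n − 1)·r_full) = 1.0812 / 1.3799 ≈ 0.7835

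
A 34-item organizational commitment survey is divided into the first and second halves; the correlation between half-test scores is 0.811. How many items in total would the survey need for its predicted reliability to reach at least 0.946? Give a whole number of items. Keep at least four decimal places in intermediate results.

70

Corrected full-test reliability: r_full = 2 × 0.811 / (1 + 0.811) ≈ 0.8956
n = r_tgt(1 − r_full) / [r_full(1 − r_tgt)] = 0.946 × 0.1044 / (0.8956 × 0.054) ≈ 2.0421
Required items = 2.0421 × 34 = 69.43, so 70 items.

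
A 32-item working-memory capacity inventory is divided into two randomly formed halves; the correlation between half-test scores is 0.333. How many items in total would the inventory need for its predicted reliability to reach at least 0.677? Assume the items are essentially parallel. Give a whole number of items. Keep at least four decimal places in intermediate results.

r_full = 2(0.333)/(1 + 0.333) = 0.4996
Solve Spearman-Brown for n: n = 0.677(1 − 0.4996) / [0.4996(1 − 0.677)] = 2.0993
Items = 2.0993 × 32 ≈ 67.18 → 68

68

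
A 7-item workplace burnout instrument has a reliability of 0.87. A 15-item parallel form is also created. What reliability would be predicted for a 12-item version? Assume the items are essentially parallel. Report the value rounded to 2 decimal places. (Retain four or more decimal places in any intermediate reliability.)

Only the ratio of lengths matters: n = 12/7 = 1.7143
r_{12} = n·r / (1 + (n − 1)·r) = 1.4914 / 1.6214 ≈ 0.9198

0.92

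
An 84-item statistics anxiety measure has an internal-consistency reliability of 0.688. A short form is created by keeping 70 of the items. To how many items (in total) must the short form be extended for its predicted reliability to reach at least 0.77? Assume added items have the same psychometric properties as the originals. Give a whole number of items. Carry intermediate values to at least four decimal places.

Short-form reliability: n = 70/84 = 0.8333; r_70 = n·r/(1+(n−1)r) ≈ 0.6476
Length factor from the short form to reach 0.77: n' = 0.77(1 − 0.6476) / [0.6476(1 − 0.77)] ≈ 1.8218
Items = 1.8218 × 70 ≈ 127.53 → 128

128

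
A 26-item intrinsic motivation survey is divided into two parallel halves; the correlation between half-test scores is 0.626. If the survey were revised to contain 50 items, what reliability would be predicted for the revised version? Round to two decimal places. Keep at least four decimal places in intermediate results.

First correct the split-half correlation to full-test reliability: r_full = 2 × 0.626 / (1 + 0.626) ≈ 0.7700
Then adjust to 50 items: n = 50/26 = 1.9231
r_new = n·r_full / (1 + (n − 1)·r_full) = 1.4808 / 1.7108 ≈ 0.8656

0.87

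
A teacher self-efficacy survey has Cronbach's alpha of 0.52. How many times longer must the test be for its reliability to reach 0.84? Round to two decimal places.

n = 0.84 × (1 − 0.52) / [ 0.52 × (1 − 0.84) ]
  = 0.4032 / 0.0832 = 4.8462

4.85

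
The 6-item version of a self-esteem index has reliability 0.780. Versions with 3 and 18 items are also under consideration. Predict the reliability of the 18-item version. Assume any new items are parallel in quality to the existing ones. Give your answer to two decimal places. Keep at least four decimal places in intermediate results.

Only the ratio of lengths matters: n = 18/6 = 3.0000
r_{18} = n·r / (1 + (n − 1)·r) = 2.3400 / 2.5600 ≈ 0.9141

0.91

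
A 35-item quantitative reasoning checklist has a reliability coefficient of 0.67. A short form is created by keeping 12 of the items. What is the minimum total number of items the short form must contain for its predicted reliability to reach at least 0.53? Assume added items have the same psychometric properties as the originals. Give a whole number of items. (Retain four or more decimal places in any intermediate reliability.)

Short-form reliability: n = 12/35 = 0.3429; r_12 = n·r/(1+(n−1)r) ≈ 0.4104
Then solve for n' with r_old = 0.4104, r_target = 0.53: n' = 0.53(1 − 0.4104)/[0.4104(1 − 0.53)] = 1.6200
Items = 1.6200 × 12 ≈ 19.44 → 20

20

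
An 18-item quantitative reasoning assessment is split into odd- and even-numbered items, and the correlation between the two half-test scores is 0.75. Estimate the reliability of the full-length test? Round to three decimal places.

0.857

r_full = 2(0.75) / (1 + 0.75)
r_full = 1.5000 / 1.7500 ≈ 0.8571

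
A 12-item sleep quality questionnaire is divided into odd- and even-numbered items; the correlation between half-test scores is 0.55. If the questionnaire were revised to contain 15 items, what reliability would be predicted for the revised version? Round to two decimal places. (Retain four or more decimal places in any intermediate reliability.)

First correct the split-half correlation to full-test reliability: r_full = 2 × 0.55 / (1 + 0.55) ≈ 0.7097
Then adjust to 15 items: n = 15/12 = 1.2500
r_new = n·r_full / (1 + (n − 1)·r_full) = 0.8871 / 1.1774 ≈ 0.7534

0.75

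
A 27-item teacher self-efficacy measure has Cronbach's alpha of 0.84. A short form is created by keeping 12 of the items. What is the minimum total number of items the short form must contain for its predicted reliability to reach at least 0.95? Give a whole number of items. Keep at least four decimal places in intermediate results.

First, r for the 12-item form: n = 12/27 = 0.4444, so r_12 = 0.4444·0.84/(1 + (0.4444 − 1)·0.84) = 0.7000
Length factor from the short form to reach 0.95: n' = 0.95(1 − 0.7000) / [0.7000(1 − 0.95)] ≈ 8.1429
Total items = 8.1429 × 12 = 97.71, rounded up to 98.

98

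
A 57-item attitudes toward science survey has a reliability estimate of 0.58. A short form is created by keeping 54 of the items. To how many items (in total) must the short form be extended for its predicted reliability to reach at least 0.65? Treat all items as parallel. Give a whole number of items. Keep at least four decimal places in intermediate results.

77

First, r for the 54-item form: n = 54/57 = 0.9474, so r_54 = 0.9474·0.58/(1 + (0.9474 − 1)·0.58) = 0.5668
Then solve for n' with r_old = 0.5668, r_target = 0.65: n' = 0.65(1 − 0.5668)/[0.5668(1 − 0.65)] = 1.4194
Total items = 1.4194 × 54 = 76.65, rounded up to 77.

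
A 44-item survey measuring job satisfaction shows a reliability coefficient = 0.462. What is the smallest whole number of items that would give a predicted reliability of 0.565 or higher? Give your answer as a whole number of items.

67

Rearranging the Spearman-Brown formula for n,
n = r_target (1 − r_old) / [ r_old (1 − r_target) ]
n = 0.565(1 − 0.462) / [0.462(1 − 0.565)]
n = 0.303970 / 0.200970 ≈ 1.5125
So the test needs 1.5125 × 44 ≈ 66.55 items; rounding up, 67.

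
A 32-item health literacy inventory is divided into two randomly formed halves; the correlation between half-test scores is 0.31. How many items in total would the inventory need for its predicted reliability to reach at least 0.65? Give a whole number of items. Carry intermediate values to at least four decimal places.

67

r_full = 2(0.31)/(1 + 0.31) = 0.4733
n = r_tgt(1 − r_full) / [r_full(1 − r_tgt)] = 0.65 × 0.5267 / (0.4733 × 0.35) ≈ 2.0667
Required items = 2.0667 × 32 = 66.13, so 67 items.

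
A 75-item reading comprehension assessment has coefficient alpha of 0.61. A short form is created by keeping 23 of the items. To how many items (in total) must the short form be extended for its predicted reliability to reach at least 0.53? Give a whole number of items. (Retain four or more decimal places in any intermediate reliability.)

Short-form reliability: n = 23/75 = 0.3067; r_23 = n·r/(1+(n−1)r) ≈ 0.3242
Then solve for n' with r_old = 0.3242, r_target = 0.53: n' = 0.53(1 − 0.3242)/[0.3242(1 − 0.53)] = 2.3506
Total items = 2.3506 × 23 = 54.06, rounded up to 55.

55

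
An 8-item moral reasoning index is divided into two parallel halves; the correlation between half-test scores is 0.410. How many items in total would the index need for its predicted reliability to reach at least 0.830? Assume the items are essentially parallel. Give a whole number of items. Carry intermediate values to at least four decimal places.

r_full = 2(0.410)/(1 + 0.410) = 0.5816
n = r_tgt(1 − r_full) / [r_full(1 − r_tgt)] = 0.830 × 0.4184 / (0.5816 × 0.170) ≈ 3.5123
Required items = 3.5123 × 8 = 28.10, so 29 items.

29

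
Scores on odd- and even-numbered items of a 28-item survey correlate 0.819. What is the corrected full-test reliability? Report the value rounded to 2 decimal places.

r_full = 2r_hh / (1 + r_hh) = 2 × 0.819 / (1 + 0.819)
r_full = 1.6380 / 1.8190 ≈ 0.9005

0.90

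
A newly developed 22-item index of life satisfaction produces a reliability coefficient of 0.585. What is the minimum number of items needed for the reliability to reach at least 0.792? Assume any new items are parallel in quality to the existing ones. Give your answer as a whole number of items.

60

Invert Spearman-Brown to solve for n:
n = r_target (1 − r_old) / [ r_old (1 − r_target) ]
n = 0.792 × (1 − 0.585) / [ 0.585 × (1 − 0.792) ]
n = 0.328680 / 0.121680 ≈ 2.7012
Items needed = n × 22 = 2.7012 × 22 ≈ 59.43 → round up to 60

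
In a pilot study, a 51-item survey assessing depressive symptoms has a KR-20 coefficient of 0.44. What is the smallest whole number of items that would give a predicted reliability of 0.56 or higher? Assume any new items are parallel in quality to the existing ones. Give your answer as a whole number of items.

Rearranging the Spearman-Brown formula for n,
n = r*(1 − r) / [ r (1 − r*) ]
n = 0.56(1 − 0.44) / [0.44(1 − 0.56)]
n = 0.3136 / 0.1936 ≈ 1.6198
Items needed = n × 51 = 1.6198 × 51 ≈ 82.61 → round up to 83

83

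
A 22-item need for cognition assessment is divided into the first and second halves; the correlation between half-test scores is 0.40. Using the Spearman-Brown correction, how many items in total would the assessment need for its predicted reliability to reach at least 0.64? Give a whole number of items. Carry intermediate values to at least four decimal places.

Corrected full-test reliability: r_full = 2 × 0.40 / (1 + 0.40) ≈ 0.5714
n = r_tgt(1 − r_full) / [r_full(1 − r_tgt)] = 0.64 × 0.4286 / (0.5714 × 0.36) ≈ 1.3335
Required items = 1.3335 × 22 = 29.34, so 30 items.

30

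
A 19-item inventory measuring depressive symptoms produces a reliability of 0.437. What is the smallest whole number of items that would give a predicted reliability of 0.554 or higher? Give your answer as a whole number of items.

31

Invert Spearman-Brown to solve for n:
n = r*(1 − r) / [ r (1 − r*) ]
n = 0.554 × (1 − 0.437) / [ 0.437 × (1 − 0.554) ]
n = 0.311902 / 0.194902 ≈ 1.6003
So the test needs 1.6003 × 19 ≈ 30.41 items; rounding up, 31.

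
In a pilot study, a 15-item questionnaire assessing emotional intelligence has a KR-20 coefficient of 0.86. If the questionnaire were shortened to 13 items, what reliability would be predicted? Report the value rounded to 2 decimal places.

0.84

Length ratio n = 13/15 = 0.8667
Spearman-Brown: r_new = n·r / (1 + (n − 1)·r)
r_new = 0.8667·0.86 / [1 + (0.8667 − 1)·0.86]
     = 0.7454 / 0.8854 = 0.8419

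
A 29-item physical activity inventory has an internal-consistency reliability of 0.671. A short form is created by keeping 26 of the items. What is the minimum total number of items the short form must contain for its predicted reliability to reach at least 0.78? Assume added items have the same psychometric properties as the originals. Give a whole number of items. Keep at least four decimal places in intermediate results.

First, r for the 26-item form: n = 26/29 = 0.8966, so r_26 = 0.8966·0.671/(1 + (0.8966 − 1)·0.671) = 0.6465
Length factor from the short form to reach 0.78: n' = 0.78(1 − 0.6465) / [0.6465(1 − 0.78)] ≈ 1.9386
Items = 1.9386 × 26 ≈ 50.40 → 51

51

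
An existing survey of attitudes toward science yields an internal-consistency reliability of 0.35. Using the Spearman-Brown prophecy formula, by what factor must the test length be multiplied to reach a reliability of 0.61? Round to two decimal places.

Invert Spearman-Brown to solve for n:
n = r_target (1 − r_old) / [ r_old (1 − r_target) ]
n = [0.61 × 0.65] / [0.35 × 0.39]
  = 0.3965 / 0.1365 = 2.9048

2.90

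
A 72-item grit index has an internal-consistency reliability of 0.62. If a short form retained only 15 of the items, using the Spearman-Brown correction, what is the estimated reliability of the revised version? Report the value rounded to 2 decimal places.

0.25

n = 15/72 = 0.2083
r_new = 0.2083·0.62 / [1 + (0.2083 − 1)·0.62]
r_new = 0.1291 / 0.5091 ≈ 0.2536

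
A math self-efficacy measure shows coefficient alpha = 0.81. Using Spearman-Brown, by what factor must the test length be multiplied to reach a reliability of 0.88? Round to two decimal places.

n = 0.88(1 − 0.81) / [0.81(1 − 0.88)]
n = 0.1672 / 0.0972 ≈ 1.7202

1.72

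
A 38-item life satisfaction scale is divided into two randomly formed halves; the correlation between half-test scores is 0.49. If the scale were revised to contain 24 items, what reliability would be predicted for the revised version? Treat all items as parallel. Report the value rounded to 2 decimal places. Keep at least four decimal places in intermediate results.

Spearman-Brown correction (n = 2): r_full = 2·0.49/(1 + 0.49) = 0.6577
Length factor from 38 to 24 items: n = 24/38 = 0.6316
r_new = n·r_full / (1 + (n − 1)·r_full) = 0.4154 / 0.7577 ≈ 0.5482

0.55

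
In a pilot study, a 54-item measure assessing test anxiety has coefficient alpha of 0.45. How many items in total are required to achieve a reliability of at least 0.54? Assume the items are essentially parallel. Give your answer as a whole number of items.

Invert Spearman-Brown to solve for n:
n = r_target (1 − r_old) / [ r_old (1 − r_target) ]
n = 0.54 × (1 − 0.45) / [ 0.45 × (1 − 0.54) ]
  = 0.2970 / 0.2070 = 1.4348
1.4348 × 54 = 77.48 → 78 items

78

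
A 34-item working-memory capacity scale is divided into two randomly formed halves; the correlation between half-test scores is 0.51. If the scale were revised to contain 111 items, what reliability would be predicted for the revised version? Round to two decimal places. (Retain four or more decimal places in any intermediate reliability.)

0.87

Full-test reliability from the split-half r: r_full = 2(0.51)/(1 + 0.51) = 0.6755
Length factor from 34 to 111 items: n = 111/34 = 3.2647
r_new = n·r_full / (1 + (n − 1)·r_full) = 2.2053 / 2.5298 ≈ 0.8717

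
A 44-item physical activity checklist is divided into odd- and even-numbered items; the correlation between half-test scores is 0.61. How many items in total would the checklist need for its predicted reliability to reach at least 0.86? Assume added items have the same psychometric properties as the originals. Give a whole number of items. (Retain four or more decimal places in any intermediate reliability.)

Corrected full-test reliability: r_full = 2 × 0.61 / (1 + 0.61) ≈ 0.7578
Solve Spearman-Brown for n: n = 0.86(1 − 0.7578) / [0.7578(1 − 0.86)] = 1.9633
Required items = 1.9633 × 44 = 86.39, so 87 items.

87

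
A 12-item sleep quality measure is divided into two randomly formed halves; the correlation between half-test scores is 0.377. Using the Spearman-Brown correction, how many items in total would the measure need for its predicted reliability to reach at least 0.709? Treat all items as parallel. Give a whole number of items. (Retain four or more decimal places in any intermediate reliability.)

r_full = 2(0.377)/(1 + 0.377) = 0.5476
Solve Spearman-Brown for n: n = 0.709(1 − 0.5476) / [0.5476(1 − 0.709)] = 2.0129
Items = 2.0129 × 12 ≈ 24.15 → 25

25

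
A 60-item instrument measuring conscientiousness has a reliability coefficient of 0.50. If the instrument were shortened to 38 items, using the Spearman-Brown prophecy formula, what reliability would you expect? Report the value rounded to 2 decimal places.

n = 38/60 = 0.6333
Apply the Spearman-Brown prophecy formula, r' = nr / [1 + (n − 1)r]:
r_new = 0.6333·0.50 / [1 + (0.6333 − 1)·0.50]
     = 0.3166 / 0.8166 = 0.3877

0.39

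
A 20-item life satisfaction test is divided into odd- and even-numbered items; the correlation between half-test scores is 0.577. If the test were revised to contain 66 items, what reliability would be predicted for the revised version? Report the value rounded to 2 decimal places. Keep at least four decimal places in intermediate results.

0.90

First correct the split-half correlation to full-test reliability: r_full = 2 × 0.577 / (1 + 0.577) ≈ 0.7318
Then adjust to 66 items: n = 66/20 = 3.3000
r_new = n·r_full / (1 + (n − 1)·r_full) = 2.4149 / 2.6831 ≈ 0.9000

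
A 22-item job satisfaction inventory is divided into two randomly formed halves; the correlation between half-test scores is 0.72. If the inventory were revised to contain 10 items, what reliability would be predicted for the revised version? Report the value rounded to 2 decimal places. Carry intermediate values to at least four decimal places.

0.70

First correct the split-half correlation to full-test reliability: r_full = 2 × 0.72 / (1 + 0.72) ≈ 0.8372
Then adjust to 10 items: n = 10/22 = 0.4545
r_new = n·r_full / (1 + (n − 1)·r_full) = 0.3805 / 0.5433 ≈ 0.7003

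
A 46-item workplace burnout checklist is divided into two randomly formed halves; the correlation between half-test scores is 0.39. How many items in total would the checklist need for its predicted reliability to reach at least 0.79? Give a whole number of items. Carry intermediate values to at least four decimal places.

136

Corrected full-test reliability: r_full = 2 × 0.39 / (1 + 0.39) ≈ 0.5612
Solve Spearman-Brown for n: n = 0.79(1 − 0.5612) / [0.5612(1 − 0.79)] = 2.9414
Items = 2.9414 × 46 ≈ 135.30 → 136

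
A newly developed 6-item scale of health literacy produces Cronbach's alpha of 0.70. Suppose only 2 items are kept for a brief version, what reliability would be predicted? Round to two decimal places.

The new length is 2/6 = 0.3333 times the old.
By Spearman-Brown, r_new = n r / (1 + (n − 1) r).
r_new = 0.3333·0.70 / [1 + (0.3333 − 1)·0.70]
r_new = 0.2333 / 0.5333 ≈ 0.4375

0.44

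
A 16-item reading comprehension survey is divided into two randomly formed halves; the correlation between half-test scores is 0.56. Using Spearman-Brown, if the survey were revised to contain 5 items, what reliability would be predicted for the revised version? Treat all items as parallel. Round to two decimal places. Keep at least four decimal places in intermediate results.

0.44

First correct the split-half correlation to full-test reliability: r_full = 2 × 0.56 / (1 + 0.56) ≈ 0.7179
Then adjust to 5 items: n = 5/16 = 0.3125
r_new = n·r_full / (1 + (n − 1)·r_full) = 0.2243 / 0.5064 ≈ 0.4429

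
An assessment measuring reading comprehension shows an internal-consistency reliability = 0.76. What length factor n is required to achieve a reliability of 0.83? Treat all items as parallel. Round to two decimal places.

1.54

Spearman-Brown solved for the length factor n:
n = r*(1 − r) / [ r (1 − r*) ]
n = 0.83 × (1 − 0.76) / [ 0.76 × (1 − 0.83) ]
  = 0.1992 / 0.1292 = 1.5418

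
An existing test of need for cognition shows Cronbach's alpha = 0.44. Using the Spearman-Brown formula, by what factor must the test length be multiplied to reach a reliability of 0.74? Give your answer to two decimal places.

Rearranging the Spearman-Brown formula for n,
n = r*(1 − r) / [ r (1 − r*) ]
n = 0.74(1 − 0.44) / [0.44(1 − 0.74)]
n = 0.4144 / 0.1144 ≈ 3.6224

3.62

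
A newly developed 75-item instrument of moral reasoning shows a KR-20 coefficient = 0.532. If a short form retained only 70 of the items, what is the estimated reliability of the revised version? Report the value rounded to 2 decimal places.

0.51

n = 70/75 = 0.9333
Apply the Spearman-Brown prophecy formula, r' = nr / [1 + (n − 1)r]:
r_new = (0.9333 × 0.532) / (1 + (0.9333 − 1) × 0.532)
r_new = 0.4965 / 0.9645 ≈ 0.5148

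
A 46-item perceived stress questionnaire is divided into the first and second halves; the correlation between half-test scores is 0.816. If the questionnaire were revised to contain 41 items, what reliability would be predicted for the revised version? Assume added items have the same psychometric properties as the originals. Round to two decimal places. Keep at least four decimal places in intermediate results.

Full-test reliability from the split-half r: r_full = 2(0.816)/(1 + 0.816) = 0.8987
Then adjust to 41 items: n = 41/46 = 0.8913
r_new = n·r_full / (1 + (n − 1)·r_full) = 0.8010 / 0.9023 ≈ 0.8877

0.89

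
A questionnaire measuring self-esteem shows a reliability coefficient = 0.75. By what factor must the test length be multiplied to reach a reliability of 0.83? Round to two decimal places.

1.63

n = 0.83(1 − 0.75) / [0.75(1 − 0.83)]
  = 0.2075 / 0.1275 = 1.6275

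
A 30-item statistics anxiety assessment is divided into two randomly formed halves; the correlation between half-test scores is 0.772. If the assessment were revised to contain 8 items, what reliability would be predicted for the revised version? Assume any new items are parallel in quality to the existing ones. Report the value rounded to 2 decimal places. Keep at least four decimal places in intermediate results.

0.64

First correct the split-half correlation to full-test reliability: r_full = 2 × 0.772 / (1 + 0.772) ≈ 0.8713
Then adjust to 8 items: n = 8/30 = 0.2667
r_new = n·r_full / (1 + (n − 1)·r_full) = 0.2324 / 0.3611 ≈ 0.6436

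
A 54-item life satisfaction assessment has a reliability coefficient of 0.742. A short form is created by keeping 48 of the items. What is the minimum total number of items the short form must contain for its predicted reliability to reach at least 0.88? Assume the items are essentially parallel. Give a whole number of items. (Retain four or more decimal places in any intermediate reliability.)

138

First, r for the 48-item form: n = 48/54 = 0.8889, so r_48 = 0.8889·0.742/(1 + (0.8889 − 1)·0.742) = 0.7188
Length factor from the short form to reach 0.88: n' = 0.88(1 − 0.7188) / [0.7188(1 − 0.88)] ≈ 2.8689
Items = 2.8689 × 48 ≈ 137.71 → 138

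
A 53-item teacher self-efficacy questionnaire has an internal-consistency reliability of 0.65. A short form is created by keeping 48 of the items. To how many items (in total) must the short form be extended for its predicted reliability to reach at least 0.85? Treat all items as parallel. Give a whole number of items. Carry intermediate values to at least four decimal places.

162

First, r for the 48-item form: n = 48/53 = 0.9057, so r_48 = 0.9057·0.65/(1 + (0.9057 − 1)·0.65) = 0.6271
Then solve for n' with r_old = 0.6271, r_target = 0.85: n' = 0.85(1 − 0.6271)/[0.6271(1 − 0.85)] = 3.3696
Total items = 3.3696 × 48 = 161.74, rounded up to 162.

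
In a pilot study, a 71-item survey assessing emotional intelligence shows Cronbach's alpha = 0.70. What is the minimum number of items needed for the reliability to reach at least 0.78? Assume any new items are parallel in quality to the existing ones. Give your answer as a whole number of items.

n = 0.78(1 − 0.70) / [0.70(1 − 0.78)]
n = 0.2340 / 0.1540 ≈ 1.5195
1.5195 × 71 = 107.88 → 108 items

108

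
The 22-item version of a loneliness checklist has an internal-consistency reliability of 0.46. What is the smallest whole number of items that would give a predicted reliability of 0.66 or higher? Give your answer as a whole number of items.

n = [0.66 × 0.54] / [0.46 × 0.34]
n = 0.3564 / 0.1564 ≈ 2.2788
2.2788 × 22 = 50.13 → 51 items

51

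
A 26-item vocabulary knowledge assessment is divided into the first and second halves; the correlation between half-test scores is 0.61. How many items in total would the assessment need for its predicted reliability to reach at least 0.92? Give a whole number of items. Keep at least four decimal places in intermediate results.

Corrected full-test reliability: r_full = 2 × 0.61 / (1 + 0.61) ≈ 0.7578
n = r_tgt(1 − r_full) / [r_full(1 − r_tgt)] = 0.92 × 0.2422 / (0.7578 × 0.08) ≈ 3.6755
Required items = 3.6755 × 26 = 95.56, so 96 items.

96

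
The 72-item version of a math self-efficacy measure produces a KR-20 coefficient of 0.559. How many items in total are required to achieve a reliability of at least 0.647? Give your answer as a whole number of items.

Invert Spearman-Brown to solve for n:
n = r*(1 − r) / [ r (1 − r*) ]
n = [0.647 × 0.441] / [0.559 × 0.353]
  = 0.285327 / 0.197327 = 1.4460
1.4460 × 72 = 104.11 → 105 items

105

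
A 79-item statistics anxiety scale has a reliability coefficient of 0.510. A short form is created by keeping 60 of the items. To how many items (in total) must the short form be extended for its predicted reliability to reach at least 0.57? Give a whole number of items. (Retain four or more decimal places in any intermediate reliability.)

First, r for the 60-item form: n = 60/79 = 0.7595, so r_60 = 0.7595·0.510/(1 + (0.7595 − 1)·0.510) = 0.4415
Then solve for n' with r_old = 0.4415, r_target = 0.57: n' = 0.57(1 − 0.4415)/[0.4415(1 − 0.57)] = 1.6769
Total items = 1.6769 × 60 = 100.61, rounded up to 101.

101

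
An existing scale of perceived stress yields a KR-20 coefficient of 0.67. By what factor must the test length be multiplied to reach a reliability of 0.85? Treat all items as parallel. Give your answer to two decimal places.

2.79

Invert Spearman-Brown to solve for n:
n = r*(1 − r) / [ r (1 − r*) ]
n = [0.85 × 0.33] / [0.67 × 0.15]
n = 0.2805 / 0.1005 ≈ 2.7910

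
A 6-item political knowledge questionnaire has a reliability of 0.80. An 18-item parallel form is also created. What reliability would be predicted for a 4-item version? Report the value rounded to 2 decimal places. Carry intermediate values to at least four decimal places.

0.73

The 18-item form is not needed; work directly from the 6-item form with n = 4/6 = 0.6667.
r_{4} = n·r / (1 + (n − 1)·r) = 0.5334 / 0.7334 ≈ 0.7273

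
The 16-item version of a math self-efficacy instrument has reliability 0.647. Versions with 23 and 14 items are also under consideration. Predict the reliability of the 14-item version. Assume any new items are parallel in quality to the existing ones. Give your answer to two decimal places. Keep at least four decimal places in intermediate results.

The 23-item form is not needed; work directly from the 16-item form with n = 14/16 = 0.8750.
r_{14} = n·r / (1 + (n − 1)·r) = 0.5661 / 0.9191 ≈ 0.6159

0.62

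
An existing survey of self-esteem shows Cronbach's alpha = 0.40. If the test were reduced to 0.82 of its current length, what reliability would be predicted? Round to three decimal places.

0.353

r_new = 0.82·0.40 / [1 + (0.82 − 1)·0.40]
r_new = 0.3280 / 0.9280 ≈ 0.3534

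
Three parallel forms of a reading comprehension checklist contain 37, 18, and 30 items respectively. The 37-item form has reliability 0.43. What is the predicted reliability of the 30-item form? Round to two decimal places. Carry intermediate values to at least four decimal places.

0.38

Only the ratio of lengths matters: n = 30/37 = 0.8108
r_{30} = n·r / (1 + (n − 1)·r) = 0.3486 / 0.9186 ≈ 0.3795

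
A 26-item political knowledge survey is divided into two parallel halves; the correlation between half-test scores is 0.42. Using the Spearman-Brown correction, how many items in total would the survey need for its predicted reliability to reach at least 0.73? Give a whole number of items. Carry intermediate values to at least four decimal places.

Corrected full-test reliability: r_full = 2 × 0.42 / (1 + 0.42) ≈ 0.5915
Solve Spearman-Brown for n: n = 0.73(1 − 0.5915) / [0.5915(1 − 0.73)] = 1.8672
Items = 1.8672 × 26 ≈ 48.55 → 49

49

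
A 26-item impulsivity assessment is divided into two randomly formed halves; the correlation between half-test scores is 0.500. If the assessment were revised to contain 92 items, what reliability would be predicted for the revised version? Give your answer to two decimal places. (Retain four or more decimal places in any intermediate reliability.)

Spearman-Brown correction (n = 2): r_full = 2·0.500/(1 + 0.500) = 0.6667
Length factor from 26 to 92 items: n = 92/26 = 3.5385
r_new = n·r_full / (1 + (n − 1)·r_full) = 2.3591 / 2.6924 ≈ 0.8762

0.88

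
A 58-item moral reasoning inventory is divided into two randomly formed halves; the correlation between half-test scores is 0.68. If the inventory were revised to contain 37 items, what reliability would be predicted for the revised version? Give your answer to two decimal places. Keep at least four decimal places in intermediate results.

0.73

First correct the split-half correlation to full-test reliability: r_full = 2 × 0.68 / (1 + 0.68) ≈ 0.8095
Length factor from 58 to 37 items: n = 37/58 = 0.6379
r_new = n·r_full / (1 + (n − 1)·r_full) = 0.5164 / 0.7069 ≈ 0.7305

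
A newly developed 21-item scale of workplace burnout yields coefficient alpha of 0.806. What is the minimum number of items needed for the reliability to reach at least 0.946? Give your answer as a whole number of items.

n = 0.946(1 − 0.806) / [0.806(1 − 0.946)]
  = 0.183524 / 0.043524 = 4.2166
4.2166 × 21 = 88.55 → 89 items

89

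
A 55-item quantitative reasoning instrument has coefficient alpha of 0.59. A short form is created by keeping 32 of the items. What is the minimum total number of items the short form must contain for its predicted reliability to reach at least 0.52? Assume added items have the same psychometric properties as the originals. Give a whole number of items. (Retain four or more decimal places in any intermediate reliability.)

42

Short-form reliability: n = 32/55 = 0.5818; r_32 = n·r/(1+(n−1)r) ≈ 0.4557
Length factor from the short form to reach 0.52: n' = 0.52(1 − 0.4557) / [0.4557(1 − 0.52)] ≈ 1.2940
Items = 1.2940 × 32 ≈ 41.41 → 42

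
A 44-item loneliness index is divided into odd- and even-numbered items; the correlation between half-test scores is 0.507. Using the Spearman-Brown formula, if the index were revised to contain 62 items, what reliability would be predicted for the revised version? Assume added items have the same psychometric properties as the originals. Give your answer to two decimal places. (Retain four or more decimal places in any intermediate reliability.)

0.74

First correct the split-half correlation to full-test reliability: r_full = 2 × 0.507 / (1 + 0.507) ≈ 0.6729
Then adjust to 62 items: n = 62/44 = 1.4091
r_new = n·r_full / (1 + (n − 1)·r_full) = 0.9482 / 1.2753 ≈ 0.7435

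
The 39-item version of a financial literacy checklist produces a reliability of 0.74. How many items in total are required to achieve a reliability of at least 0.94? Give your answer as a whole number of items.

215

Rearranging the Spearman-Brown formula for n,
n = r*(1 − r) / [ r (1 − r*) ]
n = [0.94 × 0.26] / [0.74 × 0.06]
n = 0.2444 / 0.0444 ≈ 5.5045
5.5045 × 39 = 214.68 → 215 items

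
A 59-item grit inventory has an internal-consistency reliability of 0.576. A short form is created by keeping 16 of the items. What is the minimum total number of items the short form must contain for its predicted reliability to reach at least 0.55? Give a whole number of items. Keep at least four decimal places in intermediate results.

First, r for the 16-item form: n = 16/59 = 0.2712, so r_16 = 0.2712·0.576/(1 + (0.2712 − 1)·0.576) = 0.2692
Then solve for n' with r_old = 0.2692, r_target = 0.55: n' = 0.55(1 − 0.2692)/[0.2692(1 − 0.55)] = 3.3180
Items = 3.3180 × 16 ≈ 53.09 → 54

54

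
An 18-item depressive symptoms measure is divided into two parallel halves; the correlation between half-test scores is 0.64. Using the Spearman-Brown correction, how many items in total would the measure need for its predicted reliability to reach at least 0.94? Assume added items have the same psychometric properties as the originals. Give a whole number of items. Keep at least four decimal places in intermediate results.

r_full = 2(0.64)/(1 + 0.64) = 0.7805
n = r_tgt(1 − r_full) / [r_full(1 − r_tgt)] = 0.94 × 0.2195 / (0.7805 × 0.06) ≈ 4.4059
Items = 4.4059 × 18 ≈ 79.31 → 80

80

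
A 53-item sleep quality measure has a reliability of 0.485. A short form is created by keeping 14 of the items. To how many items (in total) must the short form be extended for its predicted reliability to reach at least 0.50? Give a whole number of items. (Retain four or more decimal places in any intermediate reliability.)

57

Short-form reliability: n = 14/53 = 0.2642; r_14 = n·r/(1+(n−1)r) ≈ 0.1992
Then solve for n' with r_old = 0.1992, r_target = 0.50: n' = 0.50(1 − 0.1992)/[0.1992(1 − 0.50)] = 4.0201
Total items = 4.0201 × 14 = 56.28, rounded up to 57.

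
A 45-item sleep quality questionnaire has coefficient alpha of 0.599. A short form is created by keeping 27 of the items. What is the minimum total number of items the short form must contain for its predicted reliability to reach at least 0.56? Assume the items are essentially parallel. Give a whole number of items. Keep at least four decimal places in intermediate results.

39

Short-form reliability: n = 27/45 = 0.6000; r_27 = n·r/(1+(n−1)r) ≈ 0.4726
Then solve for n' with r_old = 0.4726, r_target = 0.56: n' = 0.56(1 − 0.4726)/[0.4726(1 − 0.56)] = 1.4203
Items = 1.4203 × 27 ≈ 38.35 → 39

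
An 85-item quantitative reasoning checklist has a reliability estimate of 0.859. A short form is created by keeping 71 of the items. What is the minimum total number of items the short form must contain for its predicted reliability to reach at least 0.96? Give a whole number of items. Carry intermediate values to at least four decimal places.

Short-form reliability: n = 71/85 = 0.8353; r_71 = n·r/(1+(n−1)r) ≈ 0.8358
Length factor from the short form to reach 0.96: n' = 0.96(1 − 0.8358) / [0.8358(1 − 0.96)] ≈ 4.7150
Total items = 4.7150 × 71 = 334.76, rounded up to 335.

335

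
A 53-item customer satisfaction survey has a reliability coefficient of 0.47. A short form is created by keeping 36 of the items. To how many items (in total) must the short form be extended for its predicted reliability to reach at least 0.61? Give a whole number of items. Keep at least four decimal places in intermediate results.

Short-form reliability: n = 36/53 = 0.6792; r_36 = n·r/(1+(n−1)r) ≈ 0.3759
Then solve for n' with r_old = 0.3759, r_target = 0.61: n' = 0.61(1 − 0.3759)/[0.3759(1 − 0.61)] = 2.5969
Items = 2.5969 × 36 ≈ 93.49 → 94

94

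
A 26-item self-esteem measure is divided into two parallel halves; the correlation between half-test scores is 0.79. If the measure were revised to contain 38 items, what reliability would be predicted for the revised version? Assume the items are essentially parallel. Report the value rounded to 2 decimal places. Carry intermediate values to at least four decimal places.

0.92

Spearman-Brown correction (n = 2): r_full = 2·0.79/(1 + 0.79) = 0.8827
Then adjust to 38 items: n = 38/26 = 1.4615
r_new = n·r_full / (1 + (n − 1)·r_full) = 1.2901 / 1.4074 ≈ 0.9167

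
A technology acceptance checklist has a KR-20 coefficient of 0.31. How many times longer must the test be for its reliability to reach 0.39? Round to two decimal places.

n = [0.39 × 0.69] / [0.31 × 0.61]
n = 0.2691 / 0.1891 ≈ 1.4231

1.42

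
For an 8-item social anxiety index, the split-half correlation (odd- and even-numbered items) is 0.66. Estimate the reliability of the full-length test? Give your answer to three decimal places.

0.795

r_full = 2(0.66) / (1 + 0.66)
r_full = 1.3200 / 1.6600 ≈ 0.7952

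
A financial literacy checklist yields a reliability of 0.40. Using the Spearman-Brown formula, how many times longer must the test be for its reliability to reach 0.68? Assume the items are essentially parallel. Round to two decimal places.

n = 0.68(1 − 0.40) / [0.40(1 − 0.68)]
n = 0.4080 / 0.1280 ≈ 3.1875

3.19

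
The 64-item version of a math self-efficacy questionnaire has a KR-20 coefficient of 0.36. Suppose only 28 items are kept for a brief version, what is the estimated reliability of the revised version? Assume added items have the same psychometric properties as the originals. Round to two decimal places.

0.20

The new length is 28/64 = 0.4375 times the old.
Spearman-Brown: r_new = n·r / (1 + (n − 1)·r)
r_new = (0.4375 × 0.36) / (1 + (0.4375 − 1) × 0.36)
     = 0.1575 / 0.7975 = 0.1975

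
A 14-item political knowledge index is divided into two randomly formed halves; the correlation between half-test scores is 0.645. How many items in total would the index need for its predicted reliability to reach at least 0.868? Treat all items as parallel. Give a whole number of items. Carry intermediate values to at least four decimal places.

26

Corrected full-test reliability: r_full = 2 × 0.645 / (1 + 0.645) ≈ 0.7842
Solve Spearman-Brown for n: n = 0.868(1 − 0.7842) / [0.7842(1 − 0.868)] = 1.8095
Items = 1.8095 × 14 ≈ 25.33 → 26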